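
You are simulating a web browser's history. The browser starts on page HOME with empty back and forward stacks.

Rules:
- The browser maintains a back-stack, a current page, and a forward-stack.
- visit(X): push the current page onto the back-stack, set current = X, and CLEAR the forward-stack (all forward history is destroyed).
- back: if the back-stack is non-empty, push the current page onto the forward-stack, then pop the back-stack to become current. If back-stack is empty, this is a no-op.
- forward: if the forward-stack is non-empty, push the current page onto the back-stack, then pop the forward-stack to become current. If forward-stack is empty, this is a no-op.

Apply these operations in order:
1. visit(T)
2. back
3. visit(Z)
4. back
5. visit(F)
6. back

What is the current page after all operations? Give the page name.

After 1 (visit(T)): cur=T back=1 fwd=0
After 2 (back): cur=HOME back=0 fwd=1
After 3 (visit(Z)): cur=Z back=1 fwd=0
After 4 (back): cur=HOME back=0 fwd=1
After 5 (visit(F)): cur=F back=1 fwd=0
After 6 (back): cur=HOME back=0 fwd=1

Answer: HOME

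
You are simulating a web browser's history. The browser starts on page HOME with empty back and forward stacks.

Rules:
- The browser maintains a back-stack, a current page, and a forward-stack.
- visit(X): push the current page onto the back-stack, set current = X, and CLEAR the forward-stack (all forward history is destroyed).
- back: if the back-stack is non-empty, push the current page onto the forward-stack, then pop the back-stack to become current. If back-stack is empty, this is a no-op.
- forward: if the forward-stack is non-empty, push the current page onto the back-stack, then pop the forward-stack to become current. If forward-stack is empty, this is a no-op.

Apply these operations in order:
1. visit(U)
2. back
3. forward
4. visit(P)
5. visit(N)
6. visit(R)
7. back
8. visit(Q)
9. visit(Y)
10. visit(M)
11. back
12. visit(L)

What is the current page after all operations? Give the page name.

Answer: L

Derivation:
After 1 (visit(U)): cur=U back=1 fwd=0
After 2 (back): cur=HOME back=0 fwd=1
After 3 (forward): cur=U back=1 fwd=0
After 4 (visit(P)): cur=P back=2 fwd=0
After 5 (visit(N)): cur=N back=3 fwd=0
After 6 (visit(R)): cur=R back=4 fwd=0
After 7 (back): cur=N back=3 fwd=1
After 8 (visit(Q)): cur=Q back=4 fwd=0
After 9 (visit(Y)): cur=Y back=5 fwd=0
After 10 (visit(M)): cur=M back=6 fwd=0
After 11 (back): cur=Y back=5 fwd=1
After 12 (visit(L)): cur=L back=6 fwd=0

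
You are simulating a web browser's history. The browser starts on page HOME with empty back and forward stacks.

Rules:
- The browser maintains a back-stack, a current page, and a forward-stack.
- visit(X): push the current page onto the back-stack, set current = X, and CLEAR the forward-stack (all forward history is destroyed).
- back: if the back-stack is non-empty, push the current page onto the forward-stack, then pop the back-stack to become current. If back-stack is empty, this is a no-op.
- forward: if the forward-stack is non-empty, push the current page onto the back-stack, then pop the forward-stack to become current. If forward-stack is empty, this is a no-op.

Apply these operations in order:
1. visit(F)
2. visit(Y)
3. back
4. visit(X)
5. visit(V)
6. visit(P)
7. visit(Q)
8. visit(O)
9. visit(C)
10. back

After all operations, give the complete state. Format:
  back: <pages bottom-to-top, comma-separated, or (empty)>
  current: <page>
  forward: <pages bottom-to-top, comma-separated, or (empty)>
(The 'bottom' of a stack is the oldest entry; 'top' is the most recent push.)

Answer: back: HOME,F,X,V,P,Q
current: O
forward: C

Derivation:
After 1 (visit(F)): cur=F back=1 fwd=0
After 2 (visit(Y)): cur=Y back=2 fwd=0
After 3 (back): cur=F back=1 fwd=1
After 4 (visit(X)): cur=X back=2 fwd=0
After 5 (visit(V)): cur=V back=3 fwd=0
After 6 (visit(P)): cur=P back=4 fwd=0
After 7 (visit(Q)): cur=Q back=5 fwd=0
After 8 (visit(O)): cur=O back=6 fwd=0
After 9 (visit(C)): cur=C back=7 fwd=0
After 10 (back): cur=O back=6 fwd=1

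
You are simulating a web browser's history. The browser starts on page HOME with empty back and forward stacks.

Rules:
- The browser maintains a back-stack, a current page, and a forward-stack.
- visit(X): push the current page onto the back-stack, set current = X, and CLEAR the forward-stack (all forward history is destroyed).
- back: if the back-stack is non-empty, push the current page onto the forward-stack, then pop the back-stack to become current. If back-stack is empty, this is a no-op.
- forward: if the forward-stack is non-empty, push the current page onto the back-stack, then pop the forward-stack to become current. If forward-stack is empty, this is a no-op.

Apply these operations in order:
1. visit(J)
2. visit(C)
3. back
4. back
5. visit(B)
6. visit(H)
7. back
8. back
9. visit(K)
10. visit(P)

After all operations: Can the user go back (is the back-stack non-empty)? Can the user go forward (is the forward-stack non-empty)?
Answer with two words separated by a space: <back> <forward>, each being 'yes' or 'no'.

After 1 (visit(J)): cur=J back=1 fwd=0
After 2 (visit(C)): cur=C back=2 fwd=0
After 3 (back): cur=J back=1 fwd=1
After 4 (back): cur=HOME back=0 fwd=2
After 5 (visit(B)): cur=B back=1 fwd=0
After 6 (visit(H)): cur=H back=2 fwd=0
After 7 (back): cur=B back=1 fwd=1
After 8 (back): cur=HOME back=0 fwd=2
After 9 (visit(K)): cur=K back=1 fwd=0
After 10 (visit(P)): cur=P back=2 fwd=0

Answer: yes no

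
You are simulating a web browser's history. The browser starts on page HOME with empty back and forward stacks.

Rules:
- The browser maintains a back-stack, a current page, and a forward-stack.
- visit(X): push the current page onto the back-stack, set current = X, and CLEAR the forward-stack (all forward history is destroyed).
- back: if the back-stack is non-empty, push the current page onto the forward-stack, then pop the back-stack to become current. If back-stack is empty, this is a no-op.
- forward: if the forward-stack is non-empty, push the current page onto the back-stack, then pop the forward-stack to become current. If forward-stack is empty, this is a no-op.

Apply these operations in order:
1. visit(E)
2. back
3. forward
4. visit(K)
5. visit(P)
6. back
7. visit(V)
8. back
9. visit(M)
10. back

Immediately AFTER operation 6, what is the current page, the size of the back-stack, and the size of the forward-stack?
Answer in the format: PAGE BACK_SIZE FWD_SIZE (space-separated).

After 1 (visit(E)): cur=E back=1 fwd=0
After 2 (back): cur=HOME back=0 fwd=1
After 3 (forward): cur=E back=1 fwd=0
After 4 (visit(K)): cur=K back=2 fwd=0
After 5 (visit(P)): cur=P back=3 fwd=0
After 6 (back): cur=K back=2 fwd=1

K 2 1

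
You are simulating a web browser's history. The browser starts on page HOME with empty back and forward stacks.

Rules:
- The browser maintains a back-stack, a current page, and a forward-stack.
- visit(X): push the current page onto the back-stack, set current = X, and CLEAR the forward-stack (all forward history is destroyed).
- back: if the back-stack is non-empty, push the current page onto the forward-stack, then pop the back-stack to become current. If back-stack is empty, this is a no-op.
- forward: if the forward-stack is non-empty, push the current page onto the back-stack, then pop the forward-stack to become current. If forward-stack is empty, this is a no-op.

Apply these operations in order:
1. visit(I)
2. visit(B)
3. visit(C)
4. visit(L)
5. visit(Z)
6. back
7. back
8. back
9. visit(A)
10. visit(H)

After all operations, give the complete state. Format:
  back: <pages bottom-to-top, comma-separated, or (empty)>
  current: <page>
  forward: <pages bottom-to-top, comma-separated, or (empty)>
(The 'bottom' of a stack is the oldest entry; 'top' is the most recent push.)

After 1 (visit(I)): cur=I back=1 fwd=0
After 2 (visit(B)): cur=B back=2 fwd=0
After 3 (visit(C)): cur=C back=3 fwd=0
After 4 (visit(L)): cur=L back=4 fwd=0
After 5 (visit(Z)): cur=Z back=5 fwd=0
After 6 (back): cur=L back=4 fwd=1
After 7 (back): cur=C back=3 fwd=2
After 8 (back): cur=B back=2 fwd=3
After 9 (visit(A)): cur=A back=3 fwd=0
After 10 (visit(H)): cur=H back=4 fwd=0

Answer: back: HOME,I,B,A
current: H
forward: (empty)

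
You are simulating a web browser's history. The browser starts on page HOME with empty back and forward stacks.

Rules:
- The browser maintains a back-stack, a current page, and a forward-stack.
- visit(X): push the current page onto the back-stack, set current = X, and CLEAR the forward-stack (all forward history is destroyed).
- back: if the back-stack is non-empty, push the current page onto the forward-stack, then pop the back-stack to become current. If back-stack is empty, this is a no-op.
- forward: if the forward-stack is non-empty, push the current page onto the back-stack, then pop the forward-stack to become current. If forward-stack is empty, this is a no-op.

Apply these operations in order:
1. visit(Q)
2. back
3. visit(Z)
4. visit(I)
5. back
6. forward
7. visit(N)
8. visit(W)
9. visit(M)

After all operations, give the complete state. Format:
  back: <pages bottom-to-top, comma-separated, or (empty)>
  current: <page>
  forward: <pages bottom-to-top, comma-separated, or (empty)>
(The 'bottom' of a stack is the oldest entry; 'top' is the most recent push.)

After 1 (visit(Q)): cur=Q back=1 fwd=0
After 2 (back): cur=HOME back=0 fwd=1
After 3 (visit(Z)): cur=Z back=1 fwd=0
After 4 (visit(I)): cur=I back=2 fwd=0
After 5 (back): cur=Z back=1 fwd=1
After 6 (forward): cur=I back=2 fwd=0
After 7 (visit(N)): cur=N back=3 fwd=0
After 8 (visit(W)): cur=W back=4 fwd=0
After 9 (visit(M)): cur=M back=5 fwd=0

Answer: back: HOME,Z,I,N,W
current: M
forward: (empty)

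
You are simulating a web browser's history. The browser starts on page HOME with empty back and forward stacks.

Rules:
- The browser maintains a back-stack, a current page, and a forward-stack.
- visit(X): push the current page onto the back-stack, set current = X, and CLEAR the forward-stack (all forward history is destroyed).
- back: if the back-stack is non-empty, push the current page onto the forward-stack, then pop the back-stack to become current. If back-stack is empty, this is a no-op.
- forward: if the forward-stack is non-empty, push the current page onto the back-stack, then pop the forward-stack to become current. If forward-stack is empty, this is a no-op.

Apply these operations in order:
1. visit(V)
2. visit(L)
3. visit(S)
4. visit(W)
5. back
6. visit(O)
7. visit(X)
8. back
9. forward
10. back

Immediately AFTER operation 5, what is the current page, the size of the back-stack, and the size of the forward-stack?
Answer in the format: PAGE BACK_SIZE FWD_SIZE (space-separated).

After 1 (visit(V)): cur=V back=1 fwd=0
After 2 (visit(L)): cur=L back=2 fwd=0
After 3 (visit(S)): cur=S back=3 fwd=0
After 4 (visit(W)): cur=W back=4 fwd=0
After 5 (back): cur=S back=3 fwd=1

S 3 1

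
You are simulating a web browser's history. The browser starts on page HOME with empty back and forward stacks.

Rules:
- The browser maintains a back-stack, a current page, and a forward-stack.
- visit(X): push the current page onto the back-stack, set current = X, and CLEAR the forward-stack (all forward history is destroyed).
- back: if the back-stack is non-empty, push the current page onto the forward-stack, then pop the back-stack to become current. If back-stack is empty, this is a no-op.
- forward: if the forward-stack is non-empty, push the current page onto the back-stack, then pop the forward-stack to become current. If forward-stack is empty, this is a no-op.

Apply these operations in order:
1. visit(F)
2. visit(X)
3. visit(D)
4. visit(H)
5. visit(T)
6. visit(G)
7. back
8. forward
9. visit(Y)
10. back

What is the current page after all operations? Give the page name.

After 1 (visit(F)): cur=F back=1 fwd=0
After 2 (visit(X)): cur=X back=2 fwd=0
After 3 (visit(D)): cur=D back=3 fwd=0
After 4 (visit(H)): cur=H back=4 fwd=0
After 5 (visit(T)): cur=T back=5 fwd=0
After 6 (visit(G)): cur=G back=6 fwd=0
After 7 (back): cur=T back=5 fwd=1
After 8 (forward): cur=G back=6 fwd=0
After 9 (visit(Y)): cur=Y back=7 fwd=0
After 10 (back): cur=G back=6 fwd=1

Answer: G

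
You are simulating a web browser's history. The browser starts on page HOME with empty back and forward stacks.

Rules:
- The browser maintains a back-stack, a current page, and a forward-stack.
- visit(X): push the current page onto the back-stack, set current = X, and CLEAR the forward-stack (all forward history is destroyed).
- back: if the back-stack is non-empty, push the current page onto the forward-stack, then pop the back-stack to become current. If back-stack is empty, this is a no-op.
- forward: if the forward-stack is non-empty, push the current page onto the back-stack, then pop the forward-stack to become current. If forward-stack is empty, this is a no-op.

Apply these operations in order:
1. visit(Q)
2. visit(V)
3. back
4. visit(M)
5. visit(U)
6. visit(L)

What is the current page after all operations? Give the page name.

Answer: L

Derivation:
After 1 (visit(Q)): cur=Q back=1 fwd=0
After 2 (visit(V)): cur=V back=2 fwd=0
After 3 (back): cur=Q back=1 fwd=1
After 4 (visit(M)): cur=M back=2 fwd=0
After 5 (visit(U)): cur=U back=3 fwd=0
After 6 (visit(L)): cur=L back=4 fwd=0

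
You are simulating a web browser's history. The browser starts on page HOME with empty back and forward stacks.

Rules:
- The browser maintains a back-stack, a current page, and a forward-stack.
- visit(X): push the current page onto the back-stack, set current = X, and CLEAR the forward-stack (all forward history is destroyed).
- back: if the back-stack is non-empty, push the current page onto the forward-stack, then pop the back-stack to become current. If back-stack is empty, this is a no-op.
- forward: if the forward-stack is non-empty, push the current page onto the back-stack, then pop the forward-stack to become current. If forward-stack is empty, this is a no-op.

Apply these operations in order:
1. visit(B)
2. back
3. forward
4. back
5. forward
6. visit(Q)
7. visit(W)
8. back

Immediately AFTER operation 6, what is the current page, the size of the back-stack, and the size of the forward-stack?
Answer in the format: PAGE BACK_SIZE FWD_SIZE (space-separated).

After 1 (visit(B)): cur=B back=1 fwd=0
After 2 (back): cur=HOME back=0 fwd=1
After 3 (forward): cur=B back=1 fwd=0
After 4 (back): cur=HOME back=0 fwd=1
After 5 (forward): cur=B back=1 fwd=0
After 6 (visit(Q)): cur=Q back=2 fwd=0

Q 2 0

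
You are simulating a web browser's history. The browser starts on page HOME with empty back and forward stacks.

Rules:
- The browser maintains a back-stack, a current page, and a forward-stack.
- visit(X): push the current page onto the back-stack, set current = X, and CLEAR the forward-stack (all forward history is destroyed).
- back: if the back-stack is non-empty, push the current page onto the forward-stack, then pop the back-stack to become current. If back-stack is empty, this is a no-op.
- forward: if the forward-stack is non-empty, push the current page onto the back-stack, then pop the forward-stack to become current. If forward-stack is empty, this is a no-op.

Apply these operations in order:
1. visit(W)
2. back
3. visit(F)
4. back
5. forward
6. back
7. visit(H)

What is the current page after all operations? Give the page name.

After 1 (visit(W)): cur=W back=1 fwd=0
After 2 (back): cur=HOME back=0 fwd=1
After 3 (visit(F)): cur=F back=1 fwd=0
After 4 (back): cur=HOME back=0 fwd=1
After 5 (forward): cur=F back=1 fwd=0
After 6 (back): cur=HOME back=0 fwd=1
After 7 (visit(H)): cur=H back=1 fwd=0

Answer: H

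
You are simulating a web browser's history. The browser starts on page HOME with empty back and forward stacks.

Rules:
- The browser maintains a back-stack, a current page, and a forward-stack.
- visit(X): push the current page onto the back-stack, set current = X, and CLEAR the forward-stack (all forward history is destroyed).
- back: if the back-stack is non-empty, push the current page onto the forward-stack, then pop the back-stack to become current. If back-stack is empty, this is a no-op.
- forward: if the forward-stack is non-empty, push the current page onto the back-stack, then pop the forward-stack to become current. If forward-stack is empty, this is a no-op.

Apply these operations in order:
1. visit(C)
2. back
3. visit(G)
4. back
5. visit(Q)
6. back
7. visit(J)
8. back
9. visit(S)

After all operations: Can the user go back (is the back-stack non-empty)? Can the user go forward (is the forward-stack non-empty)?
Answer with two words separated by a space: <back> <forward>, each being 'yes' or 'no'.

Answer: yes no

Derivation:
After 1 (visit(C)): cur=C back=1 fwd=0
After 2 (back): cur=HOME back=0 fwd=1
After 3 (visit(G)): cur=G back=1 fwd=0
After 4 (back): cur=HOME back=0 fwd=1
After 5 (visit(Q)): cur=Q back=1 fwd=0
After 6 (back): cur=HOME back=0 fwd=1
After 7 (visit(J)): cur=J back=1 fwd=0
After 8 (back): cur=HOME back=0 fwd=1
After 9 (visit(S)): cur=S back=1 fwd=0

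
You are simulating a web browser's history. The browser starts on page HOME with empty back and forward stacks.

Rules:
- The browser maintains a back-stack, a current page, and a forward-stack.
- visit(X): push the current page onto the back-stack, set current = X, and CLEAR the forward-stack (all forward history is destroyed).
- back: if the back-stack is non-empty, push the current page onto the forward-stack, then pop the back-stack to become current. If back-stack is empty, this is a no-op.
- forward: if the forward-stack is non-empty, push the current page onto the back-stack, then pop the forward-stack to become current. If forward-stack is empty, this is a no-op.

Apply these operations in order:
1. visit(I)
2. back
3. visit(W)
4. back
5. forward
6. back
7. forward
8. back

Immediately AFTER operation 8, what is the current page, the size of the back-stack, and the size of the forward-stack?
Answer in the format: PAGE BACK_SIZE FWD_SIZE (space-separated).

After 1 (visit(I)): cur=I back=1 fwd=0
After 2 (back): cur=HOME back=0 fwd=1
After 3 (visit(W)): cur=W back=1 fwd=0
After 4 (back): cur=HOME back=0 fwd=1
After 5 (forward): cur=W back=1 fwd=0
After 6 (back): cur=HOME back=0 fwd=1
After 7 (forward): cur=W back=1 fwd=0
After 8 (back): cur=HOME back=0 fwd=1

HOME 0 1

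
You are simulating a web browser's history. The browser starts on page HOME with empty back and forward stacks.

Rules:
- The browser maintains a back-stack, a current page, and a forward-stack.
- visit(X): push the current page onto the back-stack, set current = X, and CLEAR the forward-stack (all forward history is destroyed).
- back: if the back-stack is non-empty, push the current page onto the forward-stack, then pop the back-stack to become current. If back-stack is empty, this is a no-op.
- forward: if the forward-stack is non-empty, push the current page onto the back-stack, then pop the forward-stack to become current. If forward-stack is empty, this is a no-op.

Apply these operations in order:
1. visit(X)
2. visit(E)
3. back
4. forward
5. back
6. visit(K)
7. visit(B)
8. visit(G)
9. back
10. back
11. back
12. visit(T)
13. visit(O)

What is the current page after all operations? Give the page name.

After 1 (visit(X)): cur=X back=1 fwd=0
After 2 (visit(E)): cur=E back=2 fwd=0
After 3 (back): cur=X back=1 fwd=1
After 4 (forward): cur=E back=2 fwd=0
After 5 (back): cur=X back=1 fwd=1
After 6 (visit(K)): cur=K back=2 fwd=0
After 7 (visit(B)): cur=B back=3 fwd=0
After 8 (visit(G)): cur=G back=4 fwd=0
After 9 (back): cur=B back=3 fwd=1
After 10 (back): cur=K back=2 fwd=2
After 11 (back): cur=X back=1 fwd=3
After 12 (visit(T)): cur=T back=2 fwd=0
After 13 (visit(O)): cur=O back=3 fwd=0

Answer: O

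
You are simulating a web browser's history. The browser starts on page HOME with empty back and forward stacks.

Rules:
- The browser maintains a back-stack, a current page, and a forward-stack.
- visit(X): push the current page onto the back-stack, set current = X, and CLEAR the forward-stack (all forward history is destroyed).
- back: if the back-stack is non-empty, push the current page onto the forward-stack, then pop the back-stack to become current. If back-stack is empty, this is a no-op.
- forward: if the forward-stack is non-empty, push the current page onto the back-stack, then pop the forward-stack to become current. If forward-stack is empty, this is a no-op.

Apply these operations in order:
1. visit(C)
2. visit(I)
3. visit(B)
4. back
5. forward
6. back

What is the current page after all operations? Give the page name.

Answer: I

Derivation:
After 1 (visit(C)): cur=C back=1 fwd=0
After 2 (visit(I)): cur=I back=2 fwd=0
After 3 (visit(B)): cur=B back=3 fwd=0
After 4 (back): cur=I back=2 fwd=1
After 5 (forward): cur=B back=3 fwd=0
After 6 (back): cur=I back=2 fwd=1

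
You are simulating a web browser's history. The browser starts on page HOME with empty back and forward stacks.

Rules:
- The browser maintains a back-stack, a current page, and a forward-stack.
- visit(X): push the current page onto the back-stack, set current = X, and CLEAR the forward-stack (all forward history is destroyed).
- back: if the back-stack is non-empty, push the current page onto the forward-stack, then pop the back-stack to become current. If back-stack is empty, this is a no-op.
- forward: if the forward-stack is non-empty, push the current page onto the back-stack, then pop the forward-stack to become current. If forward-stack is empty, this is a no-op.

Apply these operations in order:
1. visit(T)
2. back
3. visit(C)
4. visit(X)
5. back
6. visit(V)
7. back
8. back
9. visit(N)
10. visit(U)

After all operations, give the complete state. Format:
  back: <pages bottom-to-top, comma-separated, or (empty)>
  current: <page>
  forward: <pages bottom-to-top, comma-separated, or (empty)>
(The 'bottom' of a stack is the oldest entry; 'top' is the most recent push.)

After 1 (visit(T)): cur=T back=1 fwd=0
After 2 (back): cur=HOME back=0 fwd=1
After 3 (visit(C)): cur=C back=1 fwd=0
After 4 (visit(X)): cur=X back=2 fwd=0
After 5 (back): cur=C back=1 fwd=1
After 6 (visit(V)): cur=V back=2 fwd=0
After 7 (back): cur=C back=1 fwd=1
After 8 (back): cur=HOME back=0 fwd=2
After 9 (visit(N)): cur=N back=1 fwd=0
After 10 (visit(U)): cur=U back=2 fwd=0

Answer: back: HOME,N
current: U
forward: (empty)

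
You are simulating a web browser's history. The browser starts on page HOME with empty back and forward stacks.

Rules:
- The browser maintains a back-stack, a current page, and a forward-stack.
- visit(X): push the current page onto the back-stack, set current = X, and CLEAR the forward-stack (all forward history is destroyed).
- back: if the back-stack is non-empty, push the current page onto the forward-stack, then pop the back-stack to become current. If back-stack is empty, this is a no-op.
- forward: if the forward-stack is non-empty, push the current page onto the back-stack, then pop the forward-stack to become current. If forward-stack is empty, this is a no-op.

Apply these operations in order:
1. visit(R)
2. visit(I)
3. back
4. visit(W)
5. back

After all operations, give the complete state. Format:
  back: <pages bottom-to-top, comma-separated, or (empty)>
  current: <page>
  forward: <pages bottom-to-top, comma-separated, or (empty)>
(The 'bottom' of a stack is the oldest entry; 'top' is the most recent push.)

After 1 (visit(R)): cur=R back=1 fwd=0
After 2 (visit(I)): cur=I back=2 fwd=0
After 3 (back): cur=R back=1 fwd=1
After 4 (visit(W)): cur=W back=2 fwd=0
After 5 (back): cur=R back=1 fwd=1

Answer: back: HOME
current: R
forward: W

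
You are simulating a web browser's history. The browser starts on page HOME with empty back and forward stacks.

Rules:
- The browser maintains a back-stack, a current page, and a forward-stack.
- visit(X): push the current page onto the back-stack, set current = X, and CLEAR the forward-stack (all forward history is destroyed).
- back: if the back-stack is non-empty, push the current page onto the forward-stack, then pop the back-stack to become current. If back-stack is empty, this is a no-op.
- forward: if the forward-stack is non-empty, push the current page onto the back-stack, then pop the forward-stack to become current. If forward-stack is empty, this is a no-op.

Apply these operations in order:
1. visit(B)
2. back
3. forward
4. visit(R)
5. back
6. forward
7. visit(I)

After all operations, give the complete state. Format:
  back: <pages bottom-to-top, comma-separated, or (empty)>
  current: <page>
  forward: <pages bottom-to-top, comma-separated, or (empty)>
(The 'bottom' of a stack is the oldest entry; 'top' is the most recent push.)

Answer: back: HOME,B,R
current: I
forward: (empty)

Derivation:
After 1 (visit(B)): cur=B back=1 fwd=0
After 2 (back): cur=HOME back=0 fwd=1
After 3 (forward): cur=B back=1 fwd=0
After 4 (visit(R)): cur=R back=2 fwd=0
After 5 (back): cur=B back=1 fwd=1
After 6 (forward): cur=R back=2 fwd=0
After 7 (visit(I)): cur=I back=3 fwd=0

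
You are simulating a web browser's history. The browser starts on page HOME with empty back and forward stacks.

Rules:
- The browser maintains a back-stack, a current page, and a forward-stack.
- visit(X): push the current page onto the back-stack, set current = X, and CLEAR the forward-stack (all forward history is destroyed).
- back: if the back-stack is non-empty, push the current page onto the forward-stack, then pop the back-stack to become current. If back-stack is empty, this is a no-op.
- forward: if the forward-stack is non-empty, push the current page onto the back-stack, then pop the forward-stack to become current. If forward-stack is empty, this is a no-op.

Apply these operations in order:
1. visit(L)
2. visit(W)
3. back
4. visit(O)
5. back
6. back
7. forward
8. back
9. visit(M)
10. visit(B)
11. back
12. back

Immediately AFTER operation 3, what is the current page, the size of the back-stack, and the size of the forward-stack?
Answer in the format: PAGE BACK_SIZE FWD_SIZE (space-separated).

After 1 (visit(L)): cur=L back=1 fwd=0
After 2 (visit(W)): cur=W back=2 fwd=0
After 3 (back): cur=L back=1 fwd=1

L 1 1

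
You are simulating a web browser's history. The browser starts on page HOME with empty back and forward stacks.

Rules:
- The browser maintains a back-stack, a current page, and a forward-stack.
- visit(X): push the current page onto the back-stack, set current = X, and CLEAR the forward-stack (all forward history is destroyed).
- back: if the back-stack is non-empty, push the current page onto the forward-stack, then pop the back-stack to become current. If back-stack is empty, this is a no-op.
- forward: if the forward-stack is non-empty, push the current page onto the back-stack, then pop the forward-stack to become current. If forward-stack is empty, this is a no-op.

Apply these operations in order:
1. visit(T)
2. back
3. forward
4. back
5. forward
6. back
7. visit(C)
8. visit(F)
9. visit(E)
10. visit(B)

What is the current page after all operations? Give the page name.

Answer: B

Derivation:
After 1 (visit(T)): cur=T back=1 fwd=0
After 2 (back): cur=HOME back=0 fwd=1
After 3 (forward): cur=T back=1 fwd=0
After 4 (back): cur=HOME back=0 fwd=1
After 5 (forward): cur=T back=1 fwd=0
After 6 (back): cur=HOME back=0 fwd=1
After 7 (visit(C)): cur=C back=1 fwd=0
After 8 (visit(F)): cur=F back=2 fwd=0
After 9 (visit(E)): cur=E back=3 fwd=0
After 10 (visit(B)): cur=B back=4 fwd=0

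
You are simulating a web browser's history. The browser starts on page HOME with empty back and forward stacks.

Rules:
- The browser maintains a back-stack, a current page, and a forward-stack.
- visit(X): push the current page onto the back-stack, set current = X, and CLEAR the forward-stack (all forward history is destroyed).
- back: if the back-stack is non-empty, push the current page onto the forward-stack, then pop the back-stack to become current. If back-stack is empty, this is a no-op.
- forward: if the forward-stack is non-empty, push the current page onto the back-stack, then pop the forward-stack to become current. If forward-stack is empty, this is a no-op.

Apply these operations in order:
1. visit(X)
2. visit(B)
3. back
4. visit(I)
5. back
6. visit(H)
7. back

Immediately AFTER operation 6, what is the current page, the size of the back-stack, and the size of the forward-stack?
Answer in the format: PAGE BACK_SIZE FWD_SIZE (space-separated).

After 1 (visit(X)): cur=X back=1 fwd=0
After 2 (visit(B)): cur=B back=2 fwd=0
After 3 (back): cur=X back=1 fwd=1
After 4 (visit(I)): cur=I back=2 fwd=0
After 5 (back): cur=X back=1 fwd=1
After 6 (visit(H)): cur=H back=2 fwd=0

H 2 0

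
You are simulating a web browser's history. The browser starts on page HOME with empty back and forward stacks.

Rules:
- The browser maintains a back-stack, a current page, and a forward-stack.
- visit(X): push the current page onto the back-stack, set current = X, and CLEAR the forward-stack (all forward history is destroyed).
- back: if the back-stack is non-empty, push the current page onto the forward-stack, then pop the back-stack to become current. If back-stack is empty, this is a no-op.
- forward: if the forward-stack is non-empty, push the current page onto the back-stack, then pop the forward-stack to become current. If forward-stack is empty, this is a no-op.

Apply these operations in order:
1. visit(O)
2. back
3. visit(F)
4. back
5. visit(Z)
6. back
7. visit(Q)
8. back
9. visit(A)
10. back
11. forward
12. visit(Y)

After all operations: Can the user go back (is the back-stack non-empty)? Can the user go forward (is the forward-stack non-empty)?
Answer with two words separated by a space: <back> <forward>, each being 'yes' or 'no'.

After 1 (visit(O)): cur=O back=1 fwd=0
After 2 (back): cur=HOME back=0 fwd=1
After 3 (visit(F)): cur=F back=1 fwd=0
After 4 (back): cur=HOME back=0 fwd=1
After 5 (visit(Z)): cur=Z back=1 fwd=0
After 6 (back): cur=HOME back=0 fwd=1
After 7 (visit(Q)): cur=Q back=1 fwd=0
After 8 (back): cur=HOME back=0 fwd=1
After 9 (visit(A)): cur=A back=1 fwd=0
After 10 (back): cur=HOME back=0 fwd=1
After 11 (forward): cur=A back=1 fwd=0
After 12 (visit(Y)): cur=Y back=2 fwd=0

Answer: yes no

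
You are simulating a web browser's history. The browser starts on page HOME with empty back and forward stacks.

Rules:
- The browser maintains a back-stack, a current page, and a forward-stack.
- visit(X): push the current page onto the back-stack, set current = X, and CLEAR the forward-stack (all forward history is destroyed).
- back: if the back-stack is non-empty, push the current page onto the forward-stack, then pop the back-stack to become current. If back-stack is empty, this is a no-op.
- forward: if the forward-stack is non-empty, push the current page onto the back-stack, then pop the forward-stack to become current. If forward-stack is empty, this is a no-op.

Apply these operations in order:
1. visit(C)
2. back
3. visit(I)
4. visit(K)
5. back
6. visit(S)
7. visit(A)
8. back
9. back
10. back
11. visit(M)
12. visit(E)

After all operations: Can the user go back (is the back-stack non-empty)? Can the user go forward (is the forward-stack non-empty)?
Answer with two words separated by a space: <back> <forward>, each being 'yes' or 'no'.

Answer: yes no

Derivation:
After 1 (visit(C)): cur=C back=1 fwd=0
After 2 (back): cur=HOME back=0 fwd=1
After 3 (visit(I)): cur=I back=1 fwd=0
After 4 (visit(K)): cur=K back=2 fwd=0
After 5 (back): cur=I back=1 fwd=1
After 6 (visit(S)): cur=S back=2 fwd=0
After 7 (visit(A)): cur=A back=3 fwd=0
After 8 (back): cur=S back=2 fwd=1
After 9 (back): cur=I back=1 fwd=2
After 10 (back): cur=HOME back=0 fwd=3
After 11 (visit(M)): cur=M back=1 fwd=0
After 12 (visit(E)): cur=E back=2 fwd=0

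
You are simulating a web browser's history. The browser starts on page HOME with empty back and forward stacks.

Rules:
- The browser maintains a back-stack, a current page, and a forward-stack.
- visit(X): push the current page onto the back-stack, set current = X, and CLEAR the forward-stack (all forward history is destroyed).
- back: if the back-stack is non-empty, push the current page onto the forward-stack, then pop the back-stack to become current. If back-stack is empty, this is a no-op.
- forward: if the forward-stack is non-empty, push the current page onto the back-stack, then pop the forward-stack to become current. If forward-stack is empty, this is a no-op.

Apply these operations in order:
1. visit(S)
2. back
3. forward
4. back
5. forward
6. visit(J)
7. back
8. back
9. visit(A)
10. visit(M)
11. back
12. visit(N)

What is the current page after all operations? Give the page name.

After 1 (visit(S)): cur=S back=1 fwd=0
After 2 (back): cur=HOME back=0 fwd=1
After 3 (forward): cur=S back=1 fwd=0
After 4 (back): cur=HOME back=0 fwd=1
After 5 (forward): cur=S back=1 fwd=0
After 6 (visit(J)): cur=J back=2 fwd=0
After 7 (back): cur=S back=1 fwd=1
After 8 (back): cur=HOME back=0 fwd=2
After 9 (visit(A)): cur=A back=1 fwd=0
After 10 (visit(M)): cur=M back=2 fwd=0
After 11 (back): cur=A back=1 fwd=1
After 12 (visit(N)): cur=N back=2 fwd=0

Answer: N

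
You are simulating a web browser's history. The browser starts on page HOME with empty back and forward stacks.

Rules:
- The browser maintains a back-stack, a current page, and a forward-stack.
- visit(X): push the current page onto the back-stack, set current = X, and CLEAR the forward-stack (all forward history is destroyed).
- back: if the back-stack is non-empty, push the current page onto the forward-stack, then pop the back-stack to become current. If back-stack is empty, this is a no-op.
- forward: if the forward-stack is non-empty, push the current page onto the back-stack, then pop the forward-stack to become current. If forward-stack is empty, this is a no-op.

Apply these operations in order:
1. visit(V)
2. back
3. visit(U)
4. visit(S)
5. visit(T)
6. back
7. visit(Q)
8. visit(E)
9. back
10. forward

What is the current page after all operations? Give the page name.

After 1 (visit(V)): cur=V back=1 fwd=0
After 2 (back): cur=HOME back=0 fwd=1
After 3 (visit(U)): cur=U back=1 fwd=0
After 4 (visit(S)): cur=S back=2 fwd=0
After 5 (visit(T)): cur=T back=3 fwd=0
After 6 (back): cur=S back=2 fwd=1
After 7 (visit(Q)): cur=Q back=3 fwd=0
After 8 (visit(E)): cur=E back=4 fwd=0
After 9 (back): cur=Q back=3 fwd=1
After 10 (forward): cur=E back=4 fwd=0

Answer: E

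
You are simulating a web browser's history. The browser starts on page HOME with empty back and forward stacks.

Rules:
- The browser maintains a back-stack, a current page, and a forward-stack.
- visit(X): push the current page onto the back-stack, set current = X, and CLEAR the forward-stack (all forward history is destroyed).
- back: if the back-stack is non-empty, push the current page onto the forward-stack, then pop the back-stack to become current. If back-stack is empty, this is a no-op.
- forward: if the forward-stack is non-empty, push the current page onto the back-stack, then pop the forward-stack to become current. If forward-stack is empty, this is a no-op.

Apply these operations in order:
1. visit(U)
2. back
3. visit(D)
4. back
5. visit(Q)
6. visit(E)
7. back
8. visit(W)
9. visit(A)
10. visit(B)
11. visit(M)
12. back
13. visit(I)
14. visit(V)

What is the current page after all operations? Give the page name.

Answer: V

Derivation:
After 1 (visit(U)): cur=U back=1 fwd=0
After 2 (back): cur=HOME back=0 fwd=1
After 3 (visit(D)): cur=D back=1 fwd=0
After 4 (back): cur=HOME back=0 fwd=1
After 5 (visit(Q)): cur=Q back=1 fwd=0
After 6 (visit(E)): cur=E back=2 fwd=0
After 7 (back): cur=Q back=1 fwd=1
After 8 (visit(W)): cur=W back=2 fwd=0
After 9 (visit(A)): cur=A back=3 fwd=0
After 10 (visit(B)): cur=B back=4 fwd=0
After 11 (visit(M)): cur=M back=5 fwd=0
After 12 (back): cur=B back=4 fwd=1
After 13 (visit(I)): cur=I back=5 fwd=0
After 14 (visit(V)): cur=V back=6 fwd=0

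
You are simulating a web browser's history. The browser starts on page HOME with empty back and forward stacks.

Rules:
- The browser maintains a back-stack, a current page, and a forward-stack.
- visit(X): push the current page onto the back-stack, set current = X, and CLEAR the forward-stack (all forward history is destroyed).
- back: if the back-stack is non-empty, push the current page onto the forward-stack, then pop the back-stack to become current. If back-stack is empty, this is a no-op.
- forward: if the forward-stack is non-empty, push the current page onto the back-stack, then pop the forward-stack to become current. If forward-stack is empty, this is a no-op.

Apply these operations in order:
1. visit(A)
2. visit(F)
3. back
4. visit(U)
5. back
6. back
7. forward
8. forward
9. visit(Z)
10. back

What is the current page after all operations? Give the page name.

Answer: U

Derivation:
After 1 (visit(A)): cur=A back=1 fwd=0
After 2 (visit(F)): cur=F back=2 fwd=0
After 3 (back): cur=A back=1 fwd=1
After 4 (visit(U)): cur=U back=2 fwd=0
After 5 (back): cur=A back=1 fwd=1
After 6 (back): cur=HOME back=0 fwd=2
After 7 (forward): cur=A back=1 fwd=1
After 8 (forward): cur=U back=2 fwd=0
After 9 (visit(Z)): cur=Z back=3 fwd=0
After 10 (back): cur=U back=2 fwd=1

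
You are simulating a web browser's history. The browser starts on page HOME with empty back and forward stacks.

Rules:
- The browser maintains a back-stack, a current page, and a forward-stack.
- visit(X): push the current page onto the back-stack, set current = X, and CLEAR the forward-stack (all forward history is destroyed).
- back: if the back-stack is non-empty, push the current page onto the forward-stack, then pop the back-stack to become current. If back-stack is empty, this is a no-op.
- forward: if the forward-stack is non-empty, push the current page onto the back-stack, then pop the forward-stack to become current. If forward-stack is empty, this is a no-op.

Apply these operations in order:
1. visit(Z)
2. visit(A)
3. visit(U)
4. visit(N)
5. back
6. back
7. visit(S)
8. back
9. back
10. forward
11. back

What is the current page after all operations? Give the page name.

After 1 (visit(Z)): cur=Z back=1 fwd=0
After 2 (visit(A)): cur=A back=2 fwd=0
After 3 (visit(U)): cur=U back=3 fwd=0
After 4 (visit(N)): cur=N back=4 fwd=0
After 5 (back): cur=U back=3 fwd=1
After 6 (back): cur=A back=2 fwd=2
After 7 (visit(S)): cur=S back=3 fwd=0
After 8 (back): cur=A back=2 fwd=1
After 9 (back): cur=Z back=1 fwd=2
After 10 (forward): cur=A back=2 fwd=1
After 11 (back): cur=Z back=1 fwd=2

Answer: Z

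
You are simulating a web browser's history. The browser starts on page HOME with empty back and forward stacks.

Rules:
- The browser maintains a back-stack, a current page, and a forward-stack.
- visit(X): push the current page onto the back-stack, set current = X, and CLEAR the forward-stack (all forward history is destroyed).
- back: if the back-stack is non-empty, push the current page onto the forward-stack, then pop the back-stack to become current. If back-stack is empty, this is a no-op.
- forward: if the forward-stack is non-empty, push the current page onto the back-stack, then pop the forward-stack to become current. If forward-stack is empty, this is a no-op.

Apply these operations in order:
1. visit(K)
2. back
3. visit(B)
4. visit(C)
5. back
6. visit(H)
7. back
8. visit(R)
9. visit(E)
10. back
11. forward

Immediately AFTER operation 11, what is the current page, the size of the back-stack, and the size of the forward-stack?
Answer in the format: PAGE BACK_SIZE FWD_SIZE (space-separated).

After 1 (visit(K)): cur=K back=1 fwd=0
After 2 (back): cur=HOME back=0 fwd=1
After 3 (visit(B)): cur=B back=1 fwd=0
After 4 (visit(C)): cur=C back=2 fwd=0
After 5 (back): cur=B back=1 fwd=1
After 6 (visit(H)): cur=H back=2 fwd=0
After 7 (back): cur=B back=1 fwd=1
After 8 (visit(R)): cur=R back=2 fwd=0
After 9 (visit(E)): cur=E back=3 fwd=0
After 10 (back): cur=R back=2 fwd=1
After 11 (forward): cur=E back=3 fwd=0

E 3 0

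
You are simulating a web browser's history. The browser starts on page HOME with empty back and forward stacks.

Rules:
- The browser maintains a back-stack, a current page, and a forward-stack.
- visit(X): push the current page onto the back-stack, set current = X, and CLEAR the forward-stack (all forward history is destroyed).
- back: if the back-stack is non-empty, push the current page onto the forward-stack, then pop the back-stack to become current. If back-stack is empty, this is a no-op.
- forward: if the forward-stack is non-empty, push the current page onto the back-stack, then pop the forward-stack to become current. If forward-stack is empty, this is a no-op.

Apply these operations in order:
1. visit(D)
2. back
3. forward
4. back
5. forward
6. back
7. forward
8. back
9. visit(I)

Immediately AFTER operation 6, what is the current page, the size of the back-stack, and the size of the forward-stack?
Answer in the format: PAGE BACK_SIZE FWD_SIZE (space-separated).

After 1 (visit(D)): cur=D back=1 fwd=0
After 2 (back): cur=HOME back=0 fwd=1
After 3 (forward): cur=D back=1 fwd=0
After 4 (back): cur=HOME back=0 fwd=1
After 5 (forward): cur=D back=1 fwd=0
After 6 (back): cur=HOME back=0 fwd=1

HOME 0 1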